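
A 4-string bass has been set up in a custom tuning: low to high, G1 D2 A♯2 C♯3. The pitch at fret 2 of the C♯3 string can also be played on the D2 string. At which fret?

13

C♯3 at fret 2 is C♯3 + 2 semitones = D♯3.
The open D2 string is 11 semitones below the open C♯3, so the same pitch on the D2 string lies at fret 2 + 11 = 13.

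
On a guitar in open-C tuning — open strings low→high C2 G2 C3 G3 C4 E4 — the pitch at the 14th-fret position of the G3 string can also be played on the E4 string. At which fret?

5

Fret 14 on G3 is MIDI 55 + 14 = 69 (A4). On the E4 string (open MIDI 64), that pitch is 69 − 64 = fret 5.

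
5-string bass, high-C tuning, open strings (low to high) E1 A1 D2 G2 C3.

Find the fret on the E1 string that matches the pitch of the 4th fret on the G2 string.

G2 at fret 4 is G2 + 4 semitones = B2.
The open E1 string is 15 semitones below the open G2, so the same pitch on the E1 string lies at fret 4 + 15 = 19.

19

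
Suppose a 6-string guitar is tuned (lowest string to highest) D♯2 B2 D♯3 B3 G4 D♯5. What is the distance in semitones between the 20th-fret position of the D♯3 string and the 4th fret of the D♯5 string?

8 semitones

D♯3 at fret 20 → B4 (MIDI 71); D♯5 at fret 4 → G5 (MIDI 79).
71 − 79 = -8, so the two pitches are 8 semitones apart, with G5 the higher.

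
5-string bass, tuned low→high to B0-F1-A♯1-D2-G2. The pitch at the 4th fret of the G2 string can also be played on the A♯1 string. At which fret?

G2 at fret 4 is G2 + 4 semitones = B2.
The open A♯1 string is 9 semitones below the open G2, so the same pitch on the A♯1 string lies at fret 4 + 9 = 13.

13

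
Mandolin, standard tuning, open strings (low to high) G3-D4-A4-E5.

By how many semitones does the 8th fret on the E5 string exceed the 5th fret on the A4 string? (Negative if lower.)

10 semitones

E5 at fret 8 → C6 (MIDI 84); A4 at fret 5 → D5 (MIDI 74).
84 − 74 = 10, so the two pitches are 10 semitones apart.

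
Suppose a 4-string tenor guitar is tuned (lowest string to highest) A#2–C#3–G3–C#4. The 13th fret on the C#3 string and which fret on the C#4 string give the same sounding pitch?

1

C#3 at fret 13 is C#3 + 13 semitones = D4.
The open C#4 string is 12 semitones above the open C#3, so the same pitch on the C#4 string lies at fret 13 − 12 = 1.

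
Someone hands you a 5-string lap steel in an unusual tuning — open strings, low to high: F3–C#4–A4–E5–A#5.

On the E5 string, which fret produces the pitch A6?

17

A6 is 17 semitones above the open E5 (E–F–F#–G–…–G–G#–A), so it sits at fret 17.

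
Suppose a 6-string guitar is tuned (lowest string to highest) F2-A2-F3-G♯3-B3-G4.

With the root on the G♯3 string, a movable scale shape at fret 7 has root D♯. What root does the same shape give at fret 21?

Moving from fret 7 to fret 21 shifts the root by 14 semitones.
D♯ up 14 semitones is F.

F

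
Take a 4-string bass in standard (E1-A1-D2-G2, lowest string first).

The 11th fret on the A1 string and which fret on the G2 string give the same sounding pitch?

1

Fret 11 on A1 is MIDI 33 + 11 = 44 (G#2). On the G2 string (open MIDI 43), that pitch is 44 − 43 = fret 1.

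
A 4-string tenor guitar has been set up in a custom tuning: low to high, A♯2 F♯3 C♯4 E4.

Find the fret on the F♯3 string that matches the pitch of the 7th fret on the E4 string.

17

E4 at fret 7 is E4 + 7 semitones = B4.
The open F♯3 string is 10 semitones below the open E4, so the same pitch on the F♯3 string lies at fret 7 + 10 = 17.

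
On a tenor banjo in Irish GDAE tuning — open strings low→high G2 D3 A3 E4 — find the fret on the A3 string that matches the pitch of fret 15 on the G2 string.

Fret 15 on G2 is MIDI 43 + 15 = 58 (A♯3). On the A3 string (open MIDI 57), that pitch is 58 − 57 = fret 1.

1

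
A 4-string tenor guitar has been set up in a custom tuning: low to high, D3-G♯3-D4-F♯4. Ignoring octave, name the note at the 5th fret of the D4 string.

G

Each fret is one semitone, so D4 + 5 = G.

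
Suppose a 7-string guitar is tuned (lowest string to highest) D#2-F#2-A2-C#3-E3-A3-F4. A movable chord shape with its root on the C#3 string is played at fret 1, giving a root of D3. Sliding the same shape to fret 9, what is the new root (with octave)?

Moving from fret 1 to fret 9 shifts the root by 8 semitones.
D3 up 8 semitones is A#3.

A#3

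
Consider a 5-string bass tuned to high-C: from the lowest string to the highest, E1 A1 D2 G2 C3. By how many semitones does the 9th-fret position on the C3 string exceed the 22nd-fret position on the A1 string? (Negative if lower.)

C3 at fret 9 → A3 (MIDI 57); A1 at fret 22 → G3 (MIDI 55).
57 − 55 = 2, so the two pitches are 2 semitones apart.

2 semitones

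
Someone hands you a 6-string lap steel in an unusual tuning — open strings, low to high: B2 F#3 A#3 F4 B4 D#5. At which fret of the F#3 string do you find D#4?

9

D#4 is 9 semitones above the open F#3 (F#–G–G#–A–A#–B–C–C#–D–D#), so it sits at fret 9.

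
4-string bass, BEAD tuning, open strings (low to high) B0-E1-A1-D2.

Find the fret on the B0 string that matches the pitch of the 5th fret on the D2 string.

Fret 5 on D2 is MIDI 38 + 5 = 43 (G2). On the B0 string (open MIDI 23), that pitch is 43 − 23 = fret 20.

20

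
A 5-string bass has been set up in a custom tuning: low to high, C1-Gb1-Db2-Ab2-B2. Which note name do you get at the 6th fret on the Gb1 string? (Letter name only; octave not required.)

C

The open Gb1 string plus 6 semitones: Gb–G–Ab–A–Bb–B–C.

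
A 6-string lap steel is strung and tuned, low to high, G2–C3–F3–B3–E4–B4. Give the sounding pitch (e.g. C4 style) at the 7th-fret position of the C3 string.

C3 is MIDI 48. Adding 7 gives 55, which is G3.

G3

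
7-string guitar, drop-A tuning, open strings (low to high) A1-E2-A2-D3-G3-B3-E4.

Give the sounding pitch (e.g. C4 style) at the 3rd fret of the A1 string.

The open A1 string plus 3 semitones: A–A#–B–C.
The walk passes from B into C once, so the octave number goes from 1 to 2.

C2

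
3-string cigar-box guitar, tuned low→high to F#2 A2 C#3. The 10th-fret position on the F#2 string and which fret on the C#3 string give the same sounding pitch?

3

F#2 at fret 10 is F#2 + 10 semitones = E3.
The open C#3 string is 7 semitones above the open F#2, so the same pitch on the C#3 string lies at fret 10 − 7 = 3.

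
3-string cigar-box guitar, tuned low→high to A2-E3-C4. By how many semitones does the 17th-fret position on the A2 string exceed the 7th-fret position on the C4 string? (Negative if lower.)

-5 semitones

A2 at fret 17 → D4 (MIDI 62); C4 at fret 7 → G4 (MIDI 67).
62 − 67 = -5, so the two pitches are 5 semitones apart.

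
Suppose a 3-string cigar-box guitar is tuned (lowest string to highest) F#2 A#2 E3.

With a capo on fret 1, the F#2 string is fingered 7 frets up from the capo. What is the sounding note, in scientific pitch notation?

D3

The capo raises the open F#2 by 1 semitone to G2; fretting 7 more gives F#2 + 1 + 7 = F#2 + 8 semitones = D3.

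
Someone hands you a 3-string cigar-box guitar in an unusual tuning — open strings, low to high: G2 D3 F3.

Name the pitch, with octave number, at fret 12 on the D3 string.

The open D3 string plus 12 semitones: D–D#–E–F–…–C–C#–D.
The walk passes from B into C once, so the octave number goes from 3 to 4.

D4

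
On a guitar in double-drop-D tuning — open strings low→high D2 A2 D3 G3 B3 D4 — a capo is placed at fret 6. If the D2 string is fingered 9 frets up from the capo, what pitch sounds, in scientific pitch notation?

F3

The capo raises the open D2 by 6 semitones to G#2; fretting 9 more gives D2 + 6 + 9 = D2 + 15 semitones = F3.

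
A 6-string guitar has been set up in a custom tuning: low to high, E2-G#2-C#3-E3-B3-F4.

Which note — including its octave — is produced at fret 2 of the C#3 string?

D#3

The open C#3 string plus 2 semitones: C#–D–D#.
No B→C boundary is crossed, so the octave stays at 3.
(Equivalently spelled Eb3.)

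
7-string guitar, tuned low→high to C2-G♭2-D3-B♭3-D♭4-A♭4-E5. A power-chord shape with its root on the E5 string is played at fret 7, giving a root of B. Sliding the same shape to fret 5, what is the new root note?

Moving from fret 7 to fret 5 shifts the root by -2 semitones.
B down 2 semitones is A.

A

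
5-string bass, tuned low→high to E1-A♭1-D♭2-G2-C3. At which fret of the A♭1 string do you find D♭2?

5

D♭2 is 5 semitones above the open A♭1 (Ab–A–Bb–B–C–Db), so it sits at fret 5.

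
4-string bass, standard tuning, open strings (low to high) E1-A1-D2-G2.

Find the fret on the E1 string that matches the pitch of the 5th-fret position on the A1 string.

10

A1 at fret 5 is A1 + 5 semitones = D2.
The open E1 string is 5 semitones below the open A1, so the same pitch on the E1 string lies at fret 5 + 5 = 10.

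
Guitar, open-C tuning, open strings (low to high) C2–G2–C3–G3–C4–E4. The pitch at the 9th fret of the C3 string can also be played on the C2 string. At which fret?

Fret 9 on C3 is MIDI 48 + 9 = 57 (A3). On the C2 string (open MIDI 36), that pitch is 57 − 36 = fret 21.

21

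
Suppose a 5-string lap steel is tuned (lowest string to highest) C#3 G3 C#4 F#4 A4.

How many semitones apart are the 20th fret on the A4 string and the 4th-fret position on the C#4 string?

A4 at fret 20 → F6 (MIDI 89); C#4 at fret 4 → F4 (MIDI 65).
89 − 65 = 24, so the two pitches are 24 semitones apart, with F6 the higher.

24 semitones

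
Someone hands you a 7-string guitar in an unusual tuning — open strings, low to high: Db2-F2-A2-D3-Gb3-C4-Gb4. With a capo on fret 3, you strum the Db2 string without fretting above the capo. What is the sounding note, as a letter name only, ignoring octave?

E

The capo raises the open Db2 by 3 semitones to E2; fretting 0 more gives Db2 + 3 + 0 = Db2 + 3 semitones, landing on E.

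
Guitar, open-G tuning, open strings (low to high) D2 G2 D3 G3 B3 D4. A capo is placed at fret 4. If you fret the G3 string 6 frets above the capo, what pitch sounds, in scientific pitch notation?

The capo raises the open G3 by 4 semitones to B3; fretting 6 more gives G3 + 4 + 6 = G3 + 10 semitones = F4.

F4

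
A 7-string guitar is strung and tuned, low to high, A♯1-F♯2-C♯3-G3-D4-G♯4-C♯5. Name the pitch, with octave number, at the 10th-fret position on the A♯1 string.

G♯2

The open A♯1 string plus 10 semitones: A#–B–C–C#–…–F#–G–G#.
The walk passes from B into C once, so the octave number goes from 1 to 2.
(Equivalently spelled A♭2.)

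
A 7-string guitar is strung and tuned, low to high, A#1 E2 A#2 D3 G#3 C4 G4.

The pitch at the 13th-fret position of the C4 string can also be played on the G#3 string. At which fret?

C4 at fret 13 is C4 + 13 semitones = C#5.
The open G#3 string is 4 semitones below the open C4, so the same pitch on the G#3 string lies at fret 13 + 4 = 17.

17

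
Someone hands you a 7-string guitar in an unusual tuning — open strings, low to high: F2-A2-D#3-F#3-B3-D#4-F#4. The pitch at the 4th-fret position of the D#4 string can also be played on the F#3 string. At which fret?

D#4 at fret 4 is D#4 + 4 semitones = G4.
The open F#3 string is 9 semitones below the open D#4, so the same pitch on the F#3 string lies at fret 4 + 9 = 13.

13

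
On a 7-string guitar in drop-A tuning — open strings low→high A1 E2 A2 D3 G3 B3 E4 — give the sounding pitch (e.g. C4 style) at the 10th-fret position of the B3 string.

The open B3 string plus 10 semitones: B–C–C#–D–…–G–G#–A.
The walk passes from B into C once, so the octave number goes from 3 to 4.

A4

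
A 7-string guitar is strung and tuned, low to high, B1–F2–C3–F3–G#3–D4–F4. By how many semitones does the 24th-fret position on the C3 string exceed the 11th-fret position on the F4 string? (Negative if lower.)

-4 semitones

C3 at fret 24 → C5 (MIDI 72); F4 at fret 11 → E5 (MIDI 76).
72 − 76 = -4, so the two pitches are 4 semitones apart.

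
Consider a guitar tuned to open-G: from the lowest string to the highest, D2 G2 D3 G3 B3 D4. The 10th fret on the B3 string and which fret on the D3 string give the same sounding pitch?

Fret 10 on B3 is MIDI 59 + 10 = 69 (A4). On the D3 string (open MIDI 50), that pitch is 69 − 50 = fret 19.

19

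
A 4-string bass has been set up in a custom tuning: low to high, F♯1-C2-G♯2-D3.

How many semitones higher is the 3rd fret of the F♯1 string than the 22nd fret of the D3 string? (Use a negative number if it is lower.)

-39 semitones

F♯1 at fret 3 → A1 (MIDI 33); D3 at fret 22 → C5 (MIDI 72).
33 − 72 = -39, so the two pitches are 39 semitones apart.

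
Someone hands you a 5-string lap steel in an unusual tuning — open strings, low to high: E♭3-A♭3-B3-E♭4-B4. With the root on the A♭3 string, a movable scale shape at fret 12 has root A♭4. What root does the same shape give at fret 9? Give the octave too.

F4

Moving from fret 12 to fret 9 shifts the root by -3 semitones.
A♭4 down 3 semitones is F4.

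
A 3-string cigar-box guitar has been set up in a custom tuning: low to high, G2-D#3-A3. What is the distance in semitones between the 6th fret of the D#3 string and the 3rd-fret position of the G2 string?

11 semitones

D#3 at fret 6 → A3 (MIDI 57); G2 at fret 3 → A#2 (MIDI 46).
57 − 46 = 11, so the two pitches are 11 semitones apart, with A3 the higher.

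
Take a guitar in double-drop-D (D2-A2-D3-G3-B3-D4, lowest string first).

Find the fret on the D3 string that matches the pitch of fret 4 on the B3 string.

13

B3 at fret 4 is B3 + 4 semitones = D#4.
The open D3 string is 9 semitones below the open B3, so the same pitch on the D3 string lies at fret 4 + 9 = 13.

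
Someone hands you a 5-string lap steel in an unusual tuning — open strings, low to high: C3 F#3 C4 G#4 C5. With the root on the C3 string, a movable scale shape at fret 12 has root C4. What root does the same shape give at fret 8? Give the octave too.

G#3

Moving from fret 12 to fret 8 shifts the root by -4 semitones.
C4 down 4 semitones is G#3.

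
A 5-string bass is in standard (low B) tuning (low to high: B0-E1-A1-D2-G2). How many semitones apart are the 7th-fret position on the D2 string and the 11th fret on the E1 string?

D2 at fret 7 → A2 (MIDI 45); E1 at fret 11 → D♯2 (MIDI 39).
45 − 39 = 6, so the two pitches are 6 semitones apart, with A2 the higher.

6 semitones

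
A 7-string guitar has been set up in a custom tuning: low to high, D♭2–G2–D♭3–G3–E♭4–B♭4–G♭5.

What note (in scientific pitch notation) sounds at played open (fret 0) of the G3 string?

Fret 0 is the open string itself, so the pitch is just G3.

G3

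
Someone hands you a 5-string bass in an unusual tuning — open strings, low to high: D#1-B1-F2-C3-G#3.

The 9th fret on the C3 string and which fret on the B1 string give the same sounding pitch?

Fret 9 on C3 is MIDI 48 + 9 = 57 (A3). On the B1 string (open MIDI 35), that pitch is 57 − 35 = fret 22.

22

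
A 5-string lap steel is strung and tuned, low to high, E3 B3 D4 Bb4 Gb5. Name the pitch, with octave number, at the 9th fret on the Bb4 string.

Bb4 is MIDI 70. Adding 9 gives 79, which is G5.

G5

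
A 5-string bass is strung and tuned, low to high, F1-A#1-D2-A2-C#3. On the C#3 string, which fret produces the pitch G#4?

G#4 is 19 semitones above the open C#3 (C#–D–D#–E–…–F#–G–G#), so it sits at fret 19.

19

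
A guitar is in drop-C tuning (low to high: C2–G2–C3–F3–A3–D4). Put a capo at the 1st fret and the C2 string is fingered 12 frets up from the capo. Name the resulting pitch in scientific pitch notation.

The capo raises the open C2 by 1 semitone to C♯2; fretting 12 more gives C2 + 1 + 12 = C2 + 13 semitones = C♯3.

C♯3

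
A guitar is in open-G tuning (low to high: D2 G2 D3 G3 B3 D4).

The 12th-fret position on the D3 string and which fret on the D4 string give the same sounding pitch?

0

D3 at fret 12 is D3 + 12 semitones = D4.
The open D4 string is 12 semitones above the open D3, so the same pitch on the D4 string lies at fret 12 − 12 = 0.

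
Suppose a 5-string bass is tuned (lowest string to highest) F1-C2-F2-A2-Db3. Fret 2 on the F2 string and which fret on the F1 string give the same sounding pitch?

F2 at fret 2 is F2 + 2 semitones = G2.
The open F1 string is 12 semitones below the open F2, so the same pitch on the F1 string lies at fret 2 + 12 = 14.

14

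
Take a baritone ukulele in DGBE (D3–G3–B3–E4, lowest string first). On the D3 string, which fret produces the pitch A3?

7

A3 is 7 semitones above the open D3 (D–D#–E–F–F#–G–G#–A), so it sits at fret 7.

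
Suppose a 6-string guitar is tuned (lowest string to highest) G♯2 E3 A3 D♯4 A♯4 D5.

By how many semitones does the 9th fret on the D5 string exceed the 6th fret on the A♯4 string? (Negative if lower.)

7 semitones

D5 at fret 9 → B5 (MIDI 83); A♯4 at fret 6 → E5 (MIDI 76).
83 − 76 = 7, so the two pitches are 7 semitones apart.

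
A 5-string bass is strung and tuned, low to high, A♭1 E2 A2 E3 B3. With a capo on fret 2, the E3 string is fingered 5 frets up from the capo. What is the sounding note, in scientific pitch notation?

The capo raises the open E3 by 2 semitones to G♭3; fretting 5 more gives E3 + 2 + 5 = E3 + 7 semitones = B3.

B3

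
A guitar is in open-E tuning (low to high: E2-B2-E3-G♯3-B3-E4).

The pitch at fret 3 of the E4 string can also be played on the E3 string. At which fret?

15

Fret 3 on E4 is MIDI 64 + 3 = 67 (G4). On the E3 string (open MIDI 52), that pitch is 67 − 52 = fret 15.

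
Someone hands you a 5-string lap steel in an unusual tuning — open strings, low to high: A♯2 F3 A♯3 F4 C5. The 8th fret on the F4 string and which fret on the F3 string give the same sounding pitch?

Fret 8 on F4 is MIDI 65 + 8 = 73 (C♯5). On the F3 string (open MIDI 53), that pitch is 73 − 53 = fret 20.

20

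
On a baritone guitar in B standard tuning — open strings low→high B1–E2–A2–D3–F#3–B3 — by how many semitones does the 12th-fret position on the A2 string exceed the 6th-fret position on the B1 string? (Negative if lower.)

A2 at fret 12 → A3 (MIDI 57); B1 at fret 6 → F2 (MIDI 41).
57 − 41 = 16, so the two pitches are 16 semitones apart.

16 semitones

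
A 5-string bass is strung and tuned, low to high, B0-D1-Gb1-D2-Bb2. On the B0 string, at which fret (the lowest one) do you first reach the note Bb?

From B0, count semitones up the chromatic scale until reaching Bb: B–C–Db–D–…–Ab–A–Bb — 11 steps.

11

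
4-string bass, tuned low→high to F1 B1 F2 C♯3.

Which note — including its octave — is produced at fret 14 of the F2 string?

G3

F2 is MIDI 41. Adding 14 gives 55, which is G3.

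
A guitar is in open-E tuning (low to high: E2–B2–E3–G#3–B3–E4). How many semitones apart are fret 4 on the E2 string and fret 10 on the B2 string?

13 semitones

E2 at fret 4 → G#2 (MIDI 44); B2 at fret 10 → A3 (MIDI 57).
44 − 57 = -13, so the two pitches are 13 semitones apart, with A3 the higher.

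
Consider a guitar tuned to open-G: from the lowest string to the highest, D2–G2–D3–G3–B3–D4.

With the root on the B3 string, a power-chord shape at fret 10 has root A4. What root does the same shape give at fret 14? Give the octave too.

C#5

Moving from fret 10 to fret 14 shifts the root by 4 semitones.
A4 up 4 semitones is C#5.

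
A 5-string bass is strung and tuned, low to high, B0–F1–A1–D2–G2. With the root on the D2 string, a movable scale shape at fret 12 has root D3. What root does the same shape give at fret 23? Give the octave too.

Moving from fret 12 to fret 23 shifts the root by 11 semitones.
D3 up 11 semitones is D♭4.

D♭4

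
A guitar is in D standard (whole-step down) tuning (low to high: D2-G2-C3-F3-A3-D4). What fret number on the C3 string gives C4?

C4 is 12 semitones above the open C3 (C–C#–D–D#–…–A#–B–C), so it sits at fret 12.

12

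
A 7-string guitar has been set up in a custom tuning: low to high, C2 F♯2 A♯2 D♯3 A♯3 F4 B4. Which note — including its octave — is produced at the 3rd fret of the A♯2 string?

A♯2 is MIDI 46. Adding 3 gives 49, which is C♯3.
(Equivalently spelled D♭3.)

C♯3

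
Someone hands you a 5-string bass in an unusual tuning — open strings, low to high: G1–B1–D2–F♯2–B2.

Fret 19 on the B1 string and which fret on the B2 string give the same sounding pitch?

7

Fret 19 on B1 is MIDI 35 + 19 = 54 (F♯3). On the B2 string (open MIDI 47), that pitch is 54 − 47 = fret 7.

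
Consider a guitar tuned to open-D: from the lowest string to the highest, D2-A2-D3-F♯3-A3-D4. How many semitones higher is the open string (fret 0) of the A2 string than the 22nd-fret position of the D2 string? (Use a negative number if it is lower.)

A2 at fret 0 → A2 (MIDI 45); D2 at fret 22 → C4 (MIDI 60).
45 − 60 = -15, so the two pitches are 15 semitones apart.

-15 semitones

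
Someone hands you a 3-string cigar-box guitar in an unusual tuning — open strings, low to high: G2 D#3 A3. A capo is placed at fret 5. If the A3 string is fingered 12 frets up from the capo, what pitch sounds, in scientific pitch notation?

D5

The capo raises the open A3 by 5 semitones to D4; fretting 12 more gives A3 + 5 + 12 = A3 + 17 semitones = D5.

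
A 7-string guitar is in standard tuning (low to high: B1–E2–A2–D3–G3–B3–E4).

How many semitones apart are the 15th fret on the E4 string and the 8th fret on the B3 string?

E4 at fret 15 → G5 (MIDI 79); B3 at fret 8 → G4 (MIDI 67).
79 − 67 = 12, so the two pitches are 12 semitones apart, with G5 the higher.

12 semitones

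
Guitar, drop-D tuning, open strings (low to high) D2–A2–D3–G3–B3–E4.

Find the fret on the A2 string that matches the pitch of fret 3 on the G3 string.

13

G3 at fret 3 is G3 + 3 semitones = A#3.
The open A2 string is 10 semitones below the open G3, so the same pitch on the A2 string lies at fret 3 + 10 = 13.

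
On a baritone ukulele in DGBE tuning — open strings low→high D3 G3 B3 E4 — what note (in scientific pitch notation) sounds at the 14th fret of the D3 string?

E4

D3 is MIDI 50. Adding 14 gives 64, which is E4.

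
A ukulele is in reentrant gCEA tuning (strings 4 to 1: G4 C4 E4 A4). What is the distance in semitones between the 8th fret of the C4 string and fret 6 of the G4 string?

C4 at fret 8 → G#4 (MIDI 68); G4 at fret 6 → C#5 (MIDI 73).
68 − 73 = -5, so the two pitches are 5 semitones apart, with C#5 the higher.

5 semitones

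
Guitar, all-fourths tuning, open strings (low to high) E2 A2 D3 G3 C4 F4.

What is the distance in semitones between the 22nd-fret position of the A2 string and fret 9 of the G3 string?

A2 at fret 22 → G4 (MIDI 67); G3 at fret 9 → E4 (MIDI 64).
67 − 64 = 3, so the two pitches are 3 semitones apart, with G4 the higher.

3 semitones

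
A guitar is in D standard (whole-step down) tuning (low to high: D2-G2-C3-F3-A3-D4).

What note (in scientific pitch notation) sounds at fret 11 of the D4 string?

C#5

Each fret is one semitone, so D4 + 11 = C#5.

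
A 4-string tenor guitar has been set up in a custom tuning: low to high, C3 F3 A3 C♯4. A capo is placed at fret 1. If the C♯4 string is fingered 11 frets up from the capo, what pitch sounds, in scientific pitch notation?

C♯5

The capo raises the open C♯4 by 1 semitone to D4; fretting 11 more gives C♯4 + 1 + 11 = C♯4 + 12 semitones = C♯5.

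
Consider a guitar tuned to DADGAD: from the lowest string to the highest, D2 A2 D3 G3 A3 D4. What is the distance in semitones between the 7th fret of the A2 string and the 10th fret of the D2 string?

4 semitones

A2 at fret 7 → E3 (MIDI 52); D2 at fret 10 → C3 (MIDI 48).
52 − 48 = 4, so the two pitches are 4 semitones apart, with E3 the higher.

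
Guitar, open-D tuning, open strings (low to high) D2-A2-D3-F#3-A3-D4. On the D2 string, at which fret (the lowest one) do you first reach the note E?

From D2, count semitones up the chromatic scale until reaching E: D–D#–E — 2 steps.

2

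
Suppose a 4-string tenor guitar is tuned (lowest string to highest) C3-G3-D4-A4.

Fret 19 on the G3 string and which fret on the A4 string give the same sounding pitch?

5

G3 at fret 19 is G3 + 19 semitones = D5.
The open A4 string is 14 semitones above the open G3, so the same pitch on the A4 string lies at fret 19 − 14 = 5.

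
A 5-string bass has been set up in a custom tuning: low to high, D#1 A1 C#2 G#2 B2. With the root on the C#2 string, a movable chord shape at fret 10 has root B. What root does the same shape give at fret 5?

F#

Moving from fret 10 to fret 5 shifts the root by -5 semitones.
B down 5 semitones is F#.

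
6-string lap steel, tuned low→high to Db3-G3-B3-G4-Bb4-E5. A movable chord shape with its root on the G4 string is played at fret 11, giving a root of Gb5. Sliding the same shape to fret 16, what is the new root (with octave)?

Moving from fret 11 to fret 16 shifts the root by 5 semitones.
Gb5 up 5 semitones is B5.

B5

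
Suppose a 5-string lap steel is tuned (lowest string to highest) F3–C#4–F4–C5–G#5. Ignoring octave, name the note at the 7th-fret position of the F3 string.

F3 is MIDI 53. Adding 7 gives 60; 60 mod 12 = 0, i.e. C.

C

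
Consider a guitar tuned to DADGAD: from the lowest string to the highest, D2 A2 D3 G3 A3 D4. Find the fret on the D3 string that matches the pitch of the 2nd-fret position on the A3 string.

A3 at fret 2 is A3 + 2 semitones = B3.
The open D3 string is 7 semitones below the open A3, so the same pitch on the D3 string lies at fret 2 + 7 = 9.

9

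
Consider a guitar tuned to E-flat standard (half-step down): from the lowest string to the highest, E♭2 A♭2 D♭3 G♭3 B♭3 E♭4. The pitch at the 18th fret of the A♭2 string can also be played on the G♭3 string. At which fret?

A♭2 at fret 18 is A♭2 + 18 semitones = D4.
The open G♭3 string is 10 semitones above the open A♭2, so the same pitch on the G♭3 string lies at fret 18 − 10 = 8.

8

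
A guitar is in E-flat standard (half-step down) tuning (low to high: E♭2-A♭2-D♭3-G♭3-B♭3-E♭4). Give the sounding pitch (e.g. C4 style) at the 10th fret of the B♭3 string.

A♭4

B♭3 is MIDI 58. Adding 10 gives 68, which is A♭4.
(Equivalently spelled G♯4.)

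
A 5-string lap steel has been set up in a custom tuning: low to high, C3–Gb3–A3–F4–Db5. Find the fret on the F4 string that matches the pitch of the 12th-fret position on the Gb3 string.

Fret 12 on Gb3 is MIDI 54 + 12 = 66 (Gb4). On the F4 string (open MIDI 65), that pitch is 66 − 65 = fret 1.

1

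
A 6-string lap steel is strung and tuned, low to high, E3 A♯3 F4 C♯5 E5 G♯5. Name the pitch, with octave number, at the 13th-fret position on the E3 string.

F4

The open E3 string plus 13 semitones: E–F–F#–G–…–D#–E–F.
The walk passes from B into C once, so the octave number goes from 3 to 4.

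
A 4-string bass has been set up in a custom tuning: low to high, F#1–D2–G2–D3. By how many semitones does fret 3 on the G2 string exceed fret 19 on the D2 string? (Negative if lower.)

G2 at fret 3 → A#2 (MIDI 46); D2 at fret 19 → A3 (MIDI 57).
46 − 57 = -11, so the two pitches are 11 semitones apart.

-11 semitones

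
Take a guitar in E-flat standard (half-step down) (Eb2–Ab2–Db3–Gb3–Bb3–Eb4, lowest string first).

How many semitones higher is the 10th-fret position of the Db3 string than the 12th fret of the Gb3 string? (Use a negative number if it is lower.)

-7 semitones

Db3 at fret 10 → B3 (MIDI 59); Gb3 at fret 12 → Gb4 (MIDI 66).
59 − 66 = -7, so the two pitches are 7 semitones apart.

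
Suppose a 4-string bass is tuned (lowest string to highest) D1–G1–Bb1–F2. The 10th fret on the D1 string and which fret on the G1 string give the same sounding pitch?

D1 at fret 10 is D1 + 10 semitones = C2.
The open G1 string is 5 semitones above the open D1, so the same pitch on the G1 string lies at fret 10 − 5 = 5.

5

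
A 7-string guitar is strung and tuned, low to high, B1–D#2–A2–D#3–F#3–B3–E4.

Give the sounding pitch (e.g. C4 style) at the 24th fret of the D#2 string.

D#4

D#2 is MIDI 39. Adding 24 gives 63, which is D#4.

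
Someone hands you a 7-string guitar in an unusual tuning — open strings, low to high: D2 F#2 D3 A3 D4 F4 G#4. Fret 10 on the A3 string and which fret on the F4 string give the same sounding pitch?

A3 at fret 10 is A3 + 10 semitones = G4.
The open F4 string is 8 semitones above the open A3, so the same pitch on the F4 string lies at fret 10 − 8 = 2.

2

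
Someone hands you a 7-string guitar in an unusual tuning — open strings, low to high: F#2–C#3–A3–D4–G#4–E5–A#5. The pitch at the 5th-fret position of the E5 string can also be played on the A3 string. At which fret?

24

E5 at fret 5 is E5 + 5 semitones = A5.
The open A3 string is 19 semitones below the open E5, so the same pitch on the A3 string lies at fret 5 + 19 = 24.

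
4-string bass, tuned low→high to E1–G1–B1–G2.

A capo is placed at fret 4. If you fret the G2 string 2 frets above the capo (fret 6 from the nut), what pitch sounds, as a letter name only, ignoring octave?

C♯

The capo raises the open G2 by 4 semitones to B2; fretting 2 more gives G2 + 4 + 2 = G2 + 6 semitones, landing on C♯.
(Also written D♭.)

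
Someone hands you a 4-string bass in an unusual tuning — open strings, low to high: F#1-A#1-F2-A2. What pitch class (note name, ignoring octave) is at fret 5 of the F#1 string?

B

F#1 is MIDI 30. Adding 5 gives 35; 35 mod 12 = 11, i.e. B.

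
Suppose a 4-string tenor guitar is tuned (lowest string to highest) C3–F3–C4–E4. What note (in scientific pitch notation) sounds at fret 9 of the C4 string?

The open C4 string plus 9 semitones: C–C#–D–D#–E–F–F#–G–G#–A.
No B→C boundary is crossed, so the octave stays at 4.

A4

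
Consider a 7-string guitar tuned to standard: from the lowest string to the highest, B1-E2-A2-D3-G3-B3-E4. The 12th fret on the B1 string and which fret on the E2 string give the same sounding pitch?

7

B1 at fret 12 is B1 + 12 semitones = B2.
The open E2 string is 5 semitones above the open B1, so the same pitch on the E2 string lies at fret 12 − 5 = 7.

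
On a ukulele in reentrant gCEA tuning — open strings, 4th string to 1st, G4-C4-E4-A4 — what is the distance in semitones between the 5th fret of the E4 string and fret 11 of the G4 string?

E4 at fret 5 → A4 (MIDI 69); G4 at fret 11 → F#5 (MIDI 78).
69 − 78 = -9, so the two pitches are 9 semitones apart, with F#5 the higher.

9 semitones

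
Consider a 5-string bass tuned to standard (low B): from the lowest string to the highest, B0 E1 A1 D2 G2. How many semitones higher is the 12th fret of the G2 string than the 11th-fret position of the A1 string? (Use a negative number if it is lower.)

11 semitones

G2 at fret 12 → G3 (MIDI 55); A1 at fret 11 → G#2 (MIDI 44).
55 − 44 = 11, so the two pitches are 11 semitones apart.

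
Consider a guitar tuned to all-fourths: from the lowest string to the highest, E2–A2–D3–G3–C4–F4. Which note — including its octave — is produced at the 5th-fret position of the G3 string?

Each fret is one semitone, so G3 + 5 = C4.

C4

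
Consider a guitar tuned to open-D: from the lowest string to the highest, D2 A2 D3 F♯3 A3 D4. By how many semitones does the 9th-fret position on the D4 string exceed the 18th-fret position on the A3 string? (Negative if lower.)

D4 at fret 9 → B4 (MIDI 71); A3 at fret 18 → D♯5 (MIDI 75).
71 − 75 = -4, so the two pitches are 4 semitones apart.

-4 semitones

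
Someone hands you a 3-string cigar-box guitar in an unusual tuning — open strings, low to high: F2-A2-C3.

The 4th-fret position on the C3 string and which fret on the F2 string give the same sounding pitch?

Fret 4 on C3 is MIDI 48 + 4 = 52 (E3). On the F2 string (open MIDI 41), that pitch is 52 − 41 = fret 11.

11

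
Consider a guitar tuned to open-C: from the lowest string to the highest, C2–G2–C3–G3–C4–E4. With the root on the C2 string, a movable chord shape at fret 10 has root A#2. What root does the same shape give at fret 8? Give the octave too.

G#2

Moving from fret 10 to fret 8 shifts the root by -2 semitones.
A#2 down 2 semitones is G#2.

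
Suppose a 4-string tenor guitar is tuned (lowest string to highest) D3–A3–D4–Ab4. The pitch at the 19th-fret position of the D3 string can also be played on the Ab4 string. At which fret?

Fret 19 on D3 is MIDI 50 + 19 = 69 (A4). On the Ab4 string (open MIDI 68), that pitch is 69 − 68 = fret 1.

1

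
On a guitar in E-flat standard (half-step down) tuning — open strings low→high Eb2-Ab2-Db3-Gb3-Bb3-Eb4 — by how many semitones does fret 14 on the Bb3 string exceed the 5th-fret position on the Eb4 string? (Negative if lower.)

4 semitones

Bb3 at fret 14 → C5 (MIDI 72); Eb4 at fret 5 → Ab4 (MIDI 68).
72 − 68 = 4, so the two pitches are 4 semitones apart.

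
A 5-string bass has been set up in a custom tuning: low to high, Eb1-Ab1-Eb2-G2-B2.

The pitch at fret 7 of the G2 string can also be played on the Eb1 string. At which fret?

23

G2 at fret 7 is G2 + 7 semitones = D3.
The open Eb1 string is 16 semitones below the open G2, so the same pitch on the Eb1 string lies at fret 7 + 16 = 23.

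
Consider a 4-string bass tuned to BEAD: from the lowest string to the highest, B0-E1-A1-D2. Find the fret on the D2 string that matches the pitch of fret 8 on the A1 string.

3

Fret 8 on A1 is MIDI 33 + 8 = 41 (F2). On the D2 string (open MIDI 38), that pitch is 41 − 38 = fret 3.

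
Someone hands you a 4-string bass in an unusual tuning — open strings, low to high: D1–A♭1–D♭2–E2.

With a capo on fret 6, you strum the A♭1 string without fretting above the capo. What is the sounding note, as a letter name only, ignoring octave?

D

The capo raises the open A♭1 by 6 semitones to D2; fretting 0 more gives A♭1 + 6 + 0 = A♭1 + 6 semitones, landing on D.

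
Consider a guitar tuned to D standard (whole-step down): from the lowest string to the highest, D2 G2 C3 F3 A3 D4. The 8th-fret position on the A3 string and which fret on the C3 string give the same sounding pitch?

Fret 8 on A3 is MIDI 57 + 8 = 65 (F4). On the C3 string (open MIDI 48), that pitch is 65 − 48 = fret 17.

17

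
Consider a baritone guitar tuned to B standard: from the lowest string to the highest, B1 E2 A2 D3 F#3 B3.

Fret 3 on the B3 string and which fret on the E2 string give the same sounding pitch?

22

Fret 3 on B3 is MIDI 59 + 3 = 62 (D4). On the E2 string (open MIDI 40), that pitch is 62 − 40 = fret 22.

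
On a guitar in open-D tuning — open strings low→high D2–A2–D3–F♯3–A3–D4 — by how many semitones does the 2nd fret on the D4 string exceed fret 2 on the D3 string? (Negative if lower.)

D4 at fret 2 → E4 (MIDI 64); D3 at fret 2 → E3 (MIDI 52).
64 − 52 = 12, so the two pitches are 12 semitones apart.

12 semitones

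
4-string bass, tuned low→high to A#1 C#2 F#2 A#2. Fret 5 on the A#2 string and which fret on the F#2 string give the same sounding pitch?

9

A#2 at fret 5 is A#2 + 5 semitones = D#3.
The open F#2 string is 4 semitones below the open A#2, so the same pitch on the F#2 string lies at fret 5 + 4 = 9.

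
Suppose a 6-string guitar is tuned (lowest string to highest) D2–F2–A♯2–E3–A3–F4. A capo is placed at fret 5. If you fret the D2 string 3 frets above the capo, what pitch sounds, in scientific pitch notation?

The capo raises the open D2 by 5 semitones to G2; fretting 3 more gives D2 + 5 + 3 = D2 + 8 semitones = A♯2.

A♯2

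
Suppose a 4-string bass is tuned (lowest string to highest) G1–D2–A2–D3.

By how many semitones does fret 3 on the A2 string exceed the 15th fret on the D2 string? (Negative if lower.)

A2 at fret 3 → C3 (MIDI 48); D2 at fret 15 → F3 (MIDI 53).
48 − 53 = -5, so the two pitches are 5 semitones apart.

-5 semitones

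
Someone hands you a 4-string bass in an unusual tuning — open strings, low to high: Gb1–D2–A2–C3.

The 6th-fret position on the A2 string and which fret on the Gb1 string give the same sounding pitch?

21

Fret 6 on A2 is MIDI 45 + 6 = 51 (Eb3). On the Gb1 string (open MIDI 30), that pitch is 51 − 30 = fret 21.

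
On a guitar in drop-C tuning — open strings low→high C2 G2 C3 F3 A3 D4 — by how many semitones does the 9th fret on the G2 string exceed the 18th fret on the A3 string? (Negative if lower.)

-23 semitones

G2 at fret 9 → E3 (MIDI 52); A3 at fret 18 → D♯5 (MIDI 75).
52 − 75 = -23, so the two pitches are 23 semitones apart.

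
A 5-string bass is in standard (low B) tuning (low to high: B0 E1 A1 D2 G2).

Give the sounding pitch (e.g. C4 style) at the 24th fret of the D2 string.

D4

D2 is MIDI 38. Adding 24 gives 62, which is D4.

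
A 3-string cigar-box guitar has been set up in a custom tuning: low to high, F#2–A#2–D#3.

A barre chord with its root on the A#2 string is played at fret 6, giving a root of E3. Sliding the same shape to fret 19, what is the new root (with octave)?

F4

Moving from fret 6 to fret 19 shifts the root by 13 semitones.
E3 up 13 semitones is F4.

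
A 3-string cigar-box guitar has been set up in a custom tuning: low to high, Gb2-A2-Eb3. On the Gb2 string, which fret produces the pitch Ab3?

Ab3 is 14 semitones above the open Gb2 (Gb–G–Ab–A–…–Gb–G–Ab), so it sits at fret 14.

14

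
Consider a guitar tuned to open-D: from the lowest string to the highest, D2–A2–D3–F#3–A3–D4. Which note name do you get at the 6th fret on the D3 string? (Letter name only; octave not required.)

Each fret is one semitone, so D3 + 6 = G#.

G#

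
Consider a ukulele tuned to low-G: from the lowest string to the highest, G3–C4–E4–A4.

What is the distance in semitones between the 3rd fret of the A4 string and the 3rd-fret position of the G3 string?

A4 at fret 3 → C5 (MIDI 72); G3 at fret 3 → A♯3 (MIDI 58).
72 − 58 = 14, so the two pitches are 14 semitones apart, with C5 the higher.

14 semitones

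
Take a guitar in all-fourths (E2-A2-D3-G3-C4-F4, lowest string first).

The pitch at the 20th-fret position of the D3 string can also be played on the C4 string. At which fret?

D3 at fret 20 is D3 + 20 semitones = A♯4.
The open C4 string is 10 semitones above the open D3, so the same pitch on the C4 string lies at fret 20 − 10 = 10.

10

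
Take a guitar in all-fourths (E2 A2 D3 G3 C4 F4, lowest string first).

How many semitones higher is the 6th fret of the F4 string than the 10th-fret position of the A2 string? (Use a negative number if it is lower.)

16 semitones

F4 at fret 6 → B4 (MIDI 71); A2 at fret 10 → G3 (MIDI 55).
71 − 55 = 16, so the two pitches are 16 semitones apart.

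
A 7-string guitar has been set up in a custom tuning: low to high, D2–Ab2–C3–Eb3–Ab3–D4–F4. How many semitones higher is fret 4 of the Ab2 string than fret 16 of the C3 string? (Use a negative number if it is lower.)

-16 semitones

Ab2 at fret 4 → C3 (MIDI 48); C3 at fret 16 → E4 (MIDI 64).
48 − 64 = -16, so the two pitches are 16 semitones apart.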